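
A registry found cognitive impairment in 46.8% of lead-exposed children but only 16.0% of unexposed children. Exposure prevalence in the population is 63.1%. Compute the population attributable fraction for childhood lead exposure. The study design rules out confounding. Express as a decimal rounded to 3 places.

p₁ = 0.468, p₀ = 0.16.
Overall risk P(Y=1) = π·p₁ + (1−π)·p₀ = 0.631×0.468 + 0.369×0.16 = 0.35435.
Under exogeneity, PAF = [P(Y=1) − p₀] / P(Y=1).
PAF = (0.35435 − 0.16) / 0.35435 ≈ 0.5485

PAF ≈ 0.548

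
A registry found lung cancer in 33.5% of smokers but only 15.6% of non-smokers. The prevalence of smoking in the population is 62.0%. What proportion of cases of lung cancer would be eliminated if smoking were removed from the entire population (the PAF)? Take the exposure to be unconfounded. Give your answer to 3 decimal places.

p₁ = 0.335, p₀ = 0.156.
Overall risk P(Y=1) = π·p₁ + (1−π)·p₀ = 0.62×0.335 + 0.38×0.156 = 0.26698.
Under exogeneity, PAF = [P(Y=1) − p₀] / P(Y=1).
PAF = (0.26698 − 0.156) / 0.26698 ≈ 0.4157

PAF ≈ 0.416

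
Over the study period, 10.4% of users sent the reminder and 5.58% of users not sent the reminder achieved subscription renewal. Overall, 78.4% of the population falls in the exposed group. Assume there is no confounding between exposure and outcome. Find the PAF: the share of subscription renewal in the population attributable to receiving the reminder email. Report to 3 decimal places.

PAF ≈ 0.404

p₁ = 0.104, p₀ = 0.0558.
Overall risk P(Y=1) = π·p₁ + (1−π)·p₀ = 0.784×0.104 + 0.216×0.0558 = 0.093589.
Under exogeneity, PAF = [P(Y=1) − p₀] / P(Y=1).
PAF = (0.093589 − 0.0558) / 0.093589 ≈ 0.4038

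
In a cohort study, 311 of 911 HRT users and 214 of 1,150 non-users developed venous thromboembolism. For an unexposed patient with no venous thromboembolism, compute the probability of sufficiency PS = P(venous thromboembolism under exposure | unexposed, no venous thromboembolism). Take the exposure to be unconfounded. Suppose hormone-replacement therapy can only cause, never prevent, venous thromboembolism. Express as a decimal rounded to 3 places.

PS ≈ 0.191

p₁ = P(outcome | exposed) = 311/911 = 0.34138
p₀ = P(outcome | unexposed) = 214/1150 = 0.18609
Under exogeneity and monotonicity, PS = (p₁ − p₀) / (1 − p₀).
PS = (0.34138 − 0.18609) / (1 − 0.18609) = 0.1553 / 0.81391 ≈ 0.1908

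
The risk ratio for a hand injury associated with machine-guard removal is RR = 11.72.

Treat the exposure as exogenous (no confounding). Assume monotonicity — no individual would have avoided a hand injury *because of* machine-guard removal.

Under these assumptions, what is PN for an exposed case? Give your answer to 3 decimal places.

Under exogeneity and monotonicity, PN = (RR − 1) / RR = 1 − 1/RR.
PN = (11.72 − 1) / 11.72 = 10.72 / 11.72 ≈ 0.9147

PN ≈ 0.915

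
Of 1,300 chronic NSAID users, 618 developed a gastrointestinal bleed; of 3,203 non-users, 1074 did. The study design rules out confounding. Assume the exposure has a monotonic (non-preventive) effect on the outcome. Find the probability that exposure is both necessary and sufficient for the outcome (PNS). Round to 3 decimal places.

p₁ = P(outcome | exposed) = 618/1300 = 0.47538
p₀ = P(outcome | unexposed) = 1074/3203 = 0.33531
Under exogeneity and monotonicity, PNS = p₁ − p₀.
PNS = 0.47538 − 0.33531 = 0.14007

PNS ≈ 0.140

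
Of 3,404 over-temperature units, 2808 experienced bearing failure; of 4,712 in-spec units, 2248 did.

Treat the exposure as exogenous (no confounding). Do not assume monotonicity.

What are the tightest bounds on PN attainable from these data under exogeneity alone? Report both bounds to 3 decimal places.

0.422 ≤ PN ≤ 0.634

p₁ = P(outcome | exposed) = 2808/3404 = 0.82491
p₀ = P(outcome | unexposed) = 2248/4712 = 0.47708
Under exogeneity alone the bounds on PN are max{0,(p₁−p₀)/p₁} ≤ PN ≤ min{1,(1−p₀)/p₁}.
  lower = (p₁ − p₀)/p₁ = 0.34783 / 0.82491 ≈ 0.4217
  upper = min{1, (1 − p₀)/p₁} = 0.52292 / 0.82491 ≈ 0.6339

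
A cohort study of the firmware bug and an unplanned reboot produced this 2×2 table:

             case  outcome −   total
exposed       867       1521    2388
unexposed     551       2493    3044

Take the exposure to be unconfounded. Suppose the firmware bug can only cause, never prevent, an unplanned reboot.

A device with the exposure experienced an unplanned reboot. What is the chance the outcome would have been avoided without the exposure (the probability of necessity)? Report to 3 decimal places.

PN ≈ 0.501

p₁ = P(outcome | exposed) = 867/2388 = 0.36307
p₀ = P(outcome | unexposed) = 551/3044 = 0.18101
Under exogeneity and monotonicity, PN = (p₁ − p₀)/p₁.
PN = (0.36307 − 0.18101) / 0.36307 ≈ 0.5014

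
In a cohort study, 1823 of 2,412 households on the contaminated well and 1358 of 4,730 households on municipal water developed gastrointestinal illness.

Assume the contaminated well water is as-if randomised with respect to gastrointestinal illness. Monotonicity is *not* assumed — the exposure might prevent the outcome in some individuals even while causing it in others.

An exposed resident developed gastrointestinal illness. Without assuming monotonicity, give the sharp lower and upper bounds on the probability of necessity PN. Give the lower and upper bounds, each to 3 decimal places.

0.620 ≤ PN ≤ 0.943

p₁ = P(outcome | exposed) = 1823/2412 = 0.7558
p₀ = P(outcome | unexposed) = 1358/4730 = 0.2871
Under exogeneity alone the bounds on PN are max{0,(p₁−p₀)/p₁} ≤ PN ≤ min{1,(1−p₀)/p₁}.
  lower = (p₁ − p₀)/p₁ = 0.4687 / 0.7558 ≈ 0.6201
  upper = min{1, (1 − p₀)/p₁} = 0.7129 / 0.7558 ≈ 0.9432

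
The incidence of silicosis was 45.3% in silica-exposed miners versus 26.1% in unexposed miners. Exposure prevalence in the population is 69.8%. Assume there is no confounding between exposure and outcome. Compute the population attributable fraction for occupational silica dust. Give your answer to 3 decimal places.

PAF ≈ 0.339

p₁ = 0.453, p₀ = 0.261.
Overall risk P(Y=1) = π·p₁ + (1−π)·p₀ = 0.698×0.453 + 0.302×0.261 = 0.39502.
Under exogeneity, PAF = [P(Y=1) − p₀] / P(Y=1).
PAF = (0.39502 − 0.261) / 0.39502 ≈ 0.3393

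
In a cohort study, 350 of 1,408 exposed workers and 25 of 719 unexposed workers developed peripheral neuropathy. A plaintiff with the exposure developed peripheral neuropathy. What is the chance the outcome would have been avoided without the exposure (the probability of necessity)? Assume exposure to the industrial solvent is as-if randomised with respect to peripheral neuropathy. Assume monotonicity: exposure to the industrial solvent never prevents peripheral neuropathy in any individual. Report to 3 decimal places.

PN ≈ 0.860

p₁ = P(outcome | exposed) = 350/1408 = 0.24858
p₀ = P(outcome | unexposed) = 25/719 = 0.034771
Under exogeneity and monotonicity, PN = (p₁ − p₀) / p₁.
PN = (0.24858 − 0.034771) / 0.24858 = 0.21381 / 0.24858 ≈ 0.8601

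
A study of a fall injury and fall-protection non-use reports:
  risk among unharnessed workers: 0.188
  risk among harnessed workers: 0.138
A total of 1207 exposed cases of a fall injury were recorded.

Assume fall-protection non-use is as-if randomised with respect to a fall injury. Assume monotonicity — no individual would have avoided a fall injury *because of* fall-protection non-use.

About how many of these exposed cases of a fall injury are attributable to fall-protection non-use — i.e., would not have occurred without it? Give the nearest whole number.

about 321 cases

Let p₁ = 0.188, p₀ = 0.138.
PN = (p₁ − p₀)/p₁ = (0.188 − 0.138) / 0.188 ≈ 0.26596.
Attributable cases ≈ PN × (exposed cases) = 0.26596 × 1207 ≈ 321.01.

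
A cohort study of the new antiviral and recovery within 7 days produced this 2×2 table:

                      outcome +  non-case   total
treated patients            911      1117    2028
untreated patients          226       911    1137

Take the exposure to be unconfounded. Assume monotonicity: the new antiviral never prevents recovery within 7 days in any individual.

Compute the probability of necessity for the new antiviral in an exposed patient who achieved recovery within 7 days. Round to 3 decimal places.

p₁ = P(outcome | exposed) = 911/2028 = 0.44921
p₀ = P(outcome | unexposed) = 226/1137 = 0.19877
Under exogeneity and monotonicity, PN = (p₁ − p₀)/p₁.
PN = (0.44921 − 0.19877) / 0.44921 ≈ 0.5575

PN ≈ 0.558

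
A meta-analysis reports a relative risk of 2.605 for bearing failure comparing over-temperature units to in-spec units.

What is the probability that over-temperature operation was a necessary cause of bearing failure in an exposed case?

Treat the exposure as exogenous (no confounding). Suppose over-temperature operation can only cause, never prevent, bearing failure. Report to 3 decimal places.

PN ≈ 0.616

Under exogeneity and monotonicity, PN = (RR − 1) / RR = 1 − 1/RR.
PN = (2.605 − 1) / 2.605 = 1.605 / 2.605 ≈ 0.6161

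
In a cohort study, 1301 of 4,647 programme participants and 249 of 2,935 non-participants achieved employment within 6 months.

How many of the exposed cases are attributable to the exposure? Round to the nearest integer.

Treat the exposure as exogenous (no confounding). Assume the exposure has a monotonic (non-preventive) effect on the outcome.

p₁ = P(outcome | exposed) = 1301/4647 = 0.27997
p₀ = P(outcome | unexposed) = 249/2935 = 0.084838
PN = (p₁ − p₀)/p₁ = (0.27997 − 0.084838) / 0.27997 ≈ 0.69697.
Attributable cases ≈ PN × (exposed cases) = 0.69697 × 1301 ≈ 906.76.

about 907 cases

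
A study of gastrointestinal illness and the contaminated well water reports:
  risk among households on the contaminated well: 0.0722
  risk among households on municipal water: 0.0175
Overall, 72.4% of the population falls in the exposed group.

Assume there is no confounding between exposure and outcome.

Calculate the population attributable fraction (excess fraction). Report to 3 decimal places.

Let p₁ = 0.0722, p₀ = 0.0175.
Overall risk P(Y=1) = π·p₁ + (1−π)·p₀ = 0.724×0.0722 + 0.276×0.0175 = 0.057103.
Under exogeneity, PAF = [P(Y=1) − p₀] / P(Y=1).
PAF = (0.057103 − 0.0175) / 0.057103 ≈ 0.6935

PAF ≈ 0.694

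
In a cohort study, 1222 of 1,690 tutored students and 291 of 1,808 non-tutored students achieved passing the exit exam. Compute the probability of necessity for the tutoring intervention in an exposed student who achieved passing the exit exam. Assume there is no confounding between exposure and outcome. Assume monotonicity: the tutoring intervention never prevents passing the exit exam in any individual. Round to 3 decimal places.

PN ≈ 0.777

p₁ = P(outcome | exposed) = 1222/1690 = 0.72308
p₀ = P(outcome | unexposed) = 291/1808 = 0.16095
Under exogeneity and monotonicity, PN = (p₁ − p₀) / p₁.
PN = (0.72308 − 0.16095) / 0.72308 = 0.56213 / 0.72308 ≈ 0.7774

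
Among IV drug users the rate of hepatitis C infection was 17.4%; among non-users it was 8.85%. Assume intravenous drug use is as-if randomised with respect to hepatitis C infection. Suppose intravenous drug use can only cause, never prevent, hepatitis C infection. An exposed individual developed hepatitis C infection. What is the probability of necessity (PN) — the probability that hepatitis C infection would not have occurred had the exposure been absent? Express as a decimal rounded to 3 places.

p₁ = 0.174, p₀ = 0.0885.
Under exogeneity and monotonicity, PN = (p₁ − p₀) / p₁.
PN = (0.174 − 0.0885) / 0.174 = 0.0855 / 0.174 ≈ 0.4914

PN ≈ 0.491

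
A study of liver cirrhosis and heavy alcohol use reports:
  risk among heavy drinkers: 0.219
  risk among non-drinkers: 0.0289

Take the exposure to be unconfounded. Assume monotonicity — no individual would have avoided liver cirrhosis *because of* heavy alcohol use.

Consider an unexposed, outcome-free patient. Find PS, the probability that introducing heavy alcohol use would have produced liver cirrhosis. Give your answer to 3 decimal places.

Let p₁ = 0.219, p₀ = 0.0289.
Under exogeneity and monotonicity, PS = (p₁ − p₀) / (1 − p₀).
PS = (0.219 − 0.0289) / (1 − 0.0289) = 0.1901 / 0.9711 ≈ 0.1958

PS ≈ 0.196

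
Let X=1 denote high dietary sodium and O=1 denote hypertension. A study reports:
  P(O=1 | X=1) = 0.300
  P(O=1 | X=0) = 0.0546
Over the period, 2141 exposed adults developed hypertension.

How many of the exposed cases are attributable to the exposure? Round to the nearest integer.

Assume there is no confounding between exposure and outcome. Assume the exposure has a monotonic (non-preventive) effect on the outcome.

about 1751 cases

Let p₁ = 0.3, p₀ = 0.0546.
PN = (p₁ − p₀)/p₁ = (0.3 − 0.0546) / 0.3 ≈ 0.81800.
Attributable cases ≈ PN × (exposed cases) = 0.81800 × 2141 ≈ 1751.34.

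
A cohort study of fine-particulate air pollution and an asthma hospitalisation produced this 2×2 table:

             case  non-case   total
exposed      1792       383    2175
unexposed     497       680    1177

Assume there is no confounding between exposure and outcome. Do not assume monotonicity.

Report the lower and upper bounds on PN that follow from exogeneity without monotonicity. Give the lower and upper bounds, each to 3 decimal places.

p₁ = P(outcome | exposed) = 1792/2175 = 0.82391
p₀ = P(outcome | unexposed) = 497/1177 = 0.42226
Under exogeneity alone the bounds on PN are max{0,(p₁−p₀)/p₁} ≤ PN ≤ min{1,(1−p₀)/p₁}.
  lower = (p₁ − p₀)/p₁ = 0.40165 / 0.82391 ≈ 0.4875
  upper = min{1, (1 − p₀)/p₁} = 0.57774 / 0.82391 ≈ 0.7012

0.487 ≤ PN ≤ 0.701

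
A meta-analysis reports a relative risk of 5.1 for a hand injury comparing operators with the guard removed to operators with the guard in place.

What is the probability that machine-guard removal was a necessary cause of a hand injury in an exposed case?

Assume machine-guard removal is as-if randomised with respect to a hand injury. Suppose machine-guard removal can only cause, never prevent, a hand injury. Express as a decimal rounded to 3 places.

Under exogeneity and monotonicity, PN = (RR − 1) / RR = 1 − 1/RR.
PN = (5.1 − 1) / 5.1 = 4.1 / 5.1 ≈ 0.8039

PN ≈ 0.804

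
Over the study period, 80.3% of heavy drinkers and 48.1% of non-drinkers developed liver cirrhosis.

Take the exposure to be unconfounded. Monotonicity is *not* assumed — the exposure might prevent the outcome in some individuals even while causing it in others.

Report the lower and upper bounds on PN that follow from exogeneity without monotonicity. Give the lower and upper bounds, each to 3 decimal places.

p₁ = 0.803, p₀ = 0.481.
Under exogeneity alone the bounds on PN are max{0,(p₁−p₀)/p₁} ≤ PN ≤ min{1,(1−p₀)/p₁}.
  lower = (p₁ − p₀)/p₁ = 0.322 / 0.803 ≈ 0.4010
  upper = min{1, (1 − p₀)/p₁} = 0.519 / 0.803 ≈ 0.6463

0.401 ≤ PN ≤ 0.646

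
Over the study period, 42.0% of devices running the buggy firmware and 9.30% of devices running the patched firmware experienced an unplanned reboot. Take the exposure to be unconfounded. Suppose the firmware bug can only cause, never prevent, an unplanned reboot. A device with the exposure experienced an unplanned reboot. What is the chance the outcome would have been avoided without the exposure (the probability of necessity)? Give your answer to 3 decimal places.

PN ≈ 0.779

p₁ = 0.42, p₀ = 0.093.
Under exogeneity and monotonicity, PN = (p₁ − p₀) / p₁.
PN = (0.42 − 0.093) / 0.42 = 0.327 / 0.42 ≈ 0.7786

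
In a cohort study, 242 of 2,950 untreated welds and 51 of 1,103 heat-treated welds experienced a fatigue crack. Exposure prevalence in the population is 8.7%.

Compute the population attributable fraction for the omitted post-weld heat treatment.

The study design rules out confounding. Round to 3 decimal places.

p₁ = P(outcome | exposed) = 242/2950 = 0.082034
p₀ = P(outcome | unexposed) = 51/1103 = 0.046238
Overall risk P(Y=1) = π·p₁ + (1−π)·p₀ = 0.087×0.082034 + 0.913×0.046238 = 0.049352.
Under exogeneity, PAF = [P(Y=1) − p₀] / P(Y=1).
PAF = (0.049352 − 0.046238) / 0.049352 ≈ 0.0631

PAF ≈ 0.063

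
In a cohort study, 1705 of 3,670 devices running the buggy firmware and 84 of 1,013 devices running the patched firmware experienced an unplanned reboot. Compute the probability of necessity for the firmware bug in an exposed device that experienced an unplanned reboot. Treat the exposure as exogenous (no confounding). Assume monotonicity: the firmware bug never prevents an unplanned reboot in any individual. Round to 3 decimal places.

PN ≈ 0.822

p₁ = P(outcome | exposed) = 1705/3670 = 0.46458
p₀ = P(outcome | unexposed) = 84/1013 = 0.082922
Under exogeneity and monotonicity, PN = (p₁ − p₀) / p₁.
PN = (0.46458 − 0.082922) / 0.46458 = 0.38166 / 0.46458 ≈ 0.8215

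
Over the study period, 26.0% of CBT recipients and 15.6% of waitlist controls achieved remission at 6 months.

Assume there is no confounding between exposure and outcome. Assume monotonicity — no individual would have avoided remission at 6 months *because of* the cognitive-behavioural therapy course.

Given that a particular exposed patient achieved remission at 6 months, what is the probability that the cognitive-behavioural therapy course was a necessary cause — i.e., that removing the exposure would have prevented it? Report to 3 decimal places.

PN ≈ 0.400

p₁ = 0.26, p₀ = 0.156.
Under exogeneity and monotonicity, PN = (p₁ − p₀) / p₁.
PN = (0.26 − 0.156) / 0.26 = 0.104 / 0.26 ≈ 0.4000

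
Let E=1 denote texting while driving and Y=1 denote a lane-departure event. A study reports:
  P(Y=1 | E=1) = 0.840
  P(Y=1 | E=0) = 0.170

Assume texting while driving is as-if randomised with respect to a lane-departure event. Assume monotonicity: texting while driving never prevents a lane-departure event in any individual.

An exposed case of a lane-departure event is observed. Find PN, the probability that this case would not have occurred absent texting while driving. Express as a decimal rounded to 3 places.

Let p₁ = 0.84, p₀ = 0.17.
Under exogeneity and monotonicity, PN = (p₁ − p₀) / p₁.
PN = (0.84 − 0.17) / 0.84 = 0.67 / 0.84 ≈ 0.7976

PN ≈ 0.798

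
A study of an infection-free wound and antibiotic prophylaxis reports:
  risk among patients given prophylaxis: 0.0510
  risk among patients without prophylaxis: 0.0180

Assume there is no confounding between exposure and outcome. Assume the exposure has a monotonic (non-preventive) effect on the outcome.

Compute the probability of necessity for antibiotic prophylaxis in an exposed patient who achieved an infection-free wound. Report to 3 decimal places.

Let p₁ = 0.051, p₀ = 0.018.
Under exogeneity and monotonicity, PN = (p₁ − p₀) / p₁.
PN = (0.051 − 0.018) / 0.051 = 0.033 / 0.051 ≈ 0.6471

PN ≈ 0.647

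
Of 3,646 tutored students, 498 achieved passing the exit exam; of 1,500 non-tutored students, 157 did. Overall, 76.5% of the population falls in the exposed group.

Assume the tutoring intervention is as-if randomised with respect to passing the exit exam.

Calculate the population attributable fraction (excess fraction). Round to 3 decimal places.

p₁ = P(outcome | exposed) = 498/3646 = 0.13659
p₀ = P(outcome | unexposed) = 157/1500 = 0.10467
Overall risk P(Y=1) = π·p₁ + (1−π)·p₀ = 0.765×0.13659 + 0.235×0.10467 = 0.12909.
Under exogeneity, PAF = [P(Y=1) − p₀] / P(Y=1).
PAF = (0.12909 − 0.10467) / 0.12909 ≈ 0.1892

PAF ≈ 0.189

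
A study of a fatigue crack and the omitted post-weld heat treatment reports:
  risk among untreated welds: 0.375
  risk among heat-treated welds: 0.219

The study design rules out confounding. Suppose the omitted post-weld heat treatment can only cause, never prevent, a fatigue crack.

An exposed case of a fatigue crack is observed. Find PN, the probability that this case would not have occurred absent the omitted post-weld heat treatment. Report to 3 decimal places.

Let p₁ = 0.375, p₀ = 0.219.
Under exogeneity and monotonicity, PN = (p₁ − p₀) / p₁.
PN = (0.375 − 0.219) / 0.375 = 0.156 / 0.375 ≈ 0.4160

PN ≈ 0.416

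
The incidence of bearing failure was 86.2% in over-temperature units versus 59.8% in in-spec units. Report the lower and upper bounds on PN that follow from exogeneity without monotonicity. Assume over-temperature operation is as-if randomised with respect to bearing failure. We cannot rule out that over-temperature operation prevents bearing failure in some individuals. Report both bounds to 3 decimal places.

0.306 ≤ PN ≤ 0.466

p₁ = 0.862, p₀ = 0.598.
Under exogeneity alone the bounds on PN are max{0,(p₁−p₀)/p₁} ≤ PN ≤ min{1,(1−p₀)/p₁}.
  lower = (p₁ − p₀)/p₁ = 0.264 / 0.862 ≈ 0.3063
  upper = min{1, (1 − p₀)/p₁} = 0.402 / 0.862 ≈ 0.4664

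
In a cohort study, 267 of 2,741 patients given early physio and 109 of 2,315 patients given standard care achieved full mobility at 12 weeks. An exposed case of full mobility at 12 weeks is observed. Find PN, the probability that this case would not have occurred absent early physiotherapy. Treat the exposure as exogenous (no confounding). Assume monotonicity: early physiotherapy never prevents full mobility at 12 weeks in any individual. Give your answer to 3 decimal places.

p₁ = P(outcome | exposed) = 267/2741 = 0.09741
p₀ = P(outcome | unexposed) = 109/2315 = 0.047084
Under exogeneity and monotonicity, PN = (p₁ − p₀) / p₁.
PN = (0.09741 − 0.047084) / 0.09741 = 0.050325 / 0.09741 ≈ 0.5166

PN ≈ 0.517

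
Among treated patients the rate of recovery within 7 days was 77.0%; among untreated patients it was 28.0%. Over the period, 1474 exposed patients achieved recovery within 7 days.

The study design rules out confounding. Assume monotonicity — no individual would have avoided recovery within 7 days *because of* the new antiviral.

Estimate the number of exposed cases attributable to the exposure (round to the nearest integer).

about 938 cases

p₁ = 0.77, p₀ = 0.28.
PN = (p₁ − p₀)/p₁ = (0.77 − 0.28) / 0.77 ≈ 0.63636.
Attributable cases ≈ PN × (exposed cases) = 0.63636 × 1474 ≈ 938.00.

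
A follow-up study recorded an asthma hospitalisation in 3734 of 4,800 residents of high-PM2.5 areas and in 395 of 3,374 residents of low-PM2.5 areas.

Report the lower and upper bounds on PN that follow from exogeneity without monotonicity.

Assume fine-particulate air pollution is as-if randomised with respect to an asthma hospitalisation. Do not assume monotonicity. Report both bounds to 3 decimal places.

p₁ = P(outcome | exposed) = 3734/4800 = 0.77792
p₀ = P(outcome | unexposed) = 395/3374 = 0.11707
Under exogeneity alone the bounds on PN are max{0,(p₁−p₀)/p₁} ≤ PN ≤ min{1,(1−p₀)/p₁}.
  lower = (p₁ − p₀)/p₁ = 0.66084 / 0.77792 ≈ 0.8495
  upper = min{1, (1 − p₀)/p₁} = 0.88293 / 0.77792 ≈ 1.1350 → capped at 1

0.850 ≤ PN ≤ 1.000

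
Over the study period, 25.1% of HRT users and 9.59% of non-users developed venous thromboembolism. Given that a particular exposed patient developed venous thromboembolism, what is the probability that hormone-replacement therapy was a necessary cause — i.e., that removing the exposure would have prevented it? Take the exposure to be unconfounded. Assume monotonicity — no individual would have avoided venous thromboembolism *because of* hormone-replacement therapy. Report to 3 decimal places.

PN ≈ 0.618

p₁ = 0.251, p₀ = 0.0959.
Under exogeneity and monotonicity, PN = (p₁ − p₀) / p₁.
PN = (0.251 − 0.0959) / 0.251 = 0.1551 / 0.251 ≈ 0.6179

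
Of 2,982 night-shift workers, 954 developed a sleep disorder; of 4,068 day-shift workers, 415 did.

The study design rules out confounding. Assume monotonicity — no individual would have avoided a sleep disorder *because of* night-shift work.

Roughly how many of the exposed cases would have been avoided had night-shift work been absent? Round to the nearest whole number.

p₁ = P(outcome | exposed) = 954/2982 = 0.31992
p₀ = P(outcome | unexposed) = 415/4068 = 0.10202
PN = (p₁ − p₀)/p₁ = (0.31992 − 0.10202) / 0.31992 ≈ 0.68112.
Attributable cases ≈ PN × (exposed cases) = 0.68112 × 954 ≈ 649.79.

about 650 cases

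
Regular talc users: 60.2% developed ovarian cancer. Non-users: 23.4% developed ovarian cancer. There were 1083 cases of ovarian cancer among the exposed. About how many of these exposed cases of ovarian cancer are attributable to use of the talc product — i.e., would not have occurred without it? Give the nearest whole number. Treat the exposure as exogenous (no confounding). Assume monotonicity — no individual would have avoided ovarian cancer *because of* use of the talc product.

about 662 cases

p₁ = 0.602, p₀ = 0.234.
PN = (p₁ − p₀)/p₁ = (0.602 − 0.234) / 0.602 ≈ 0.61130.
Attributable cases ≈ PN × (exposed cases) = 0.61130 × 1083 ≈ 662.03.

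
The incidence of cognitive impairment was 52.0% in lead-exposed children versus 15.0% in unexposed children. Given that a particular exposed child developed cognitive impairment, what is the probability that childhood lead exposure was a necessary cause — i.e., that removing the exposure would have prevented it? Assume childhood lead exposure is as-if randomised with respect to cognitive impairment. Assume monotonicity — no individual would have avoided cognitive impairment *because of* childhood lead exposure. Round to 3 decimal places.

PN ≈ 0.712

p₁ = 0.52, p₀ = 0.15.
Under exogeneity and monotonicity, PN = (p₁ − p₀) / p₁.
PN = (0.52 − 0.15) / 0.52 = 0.37 / 0.52 ≈ 0.7115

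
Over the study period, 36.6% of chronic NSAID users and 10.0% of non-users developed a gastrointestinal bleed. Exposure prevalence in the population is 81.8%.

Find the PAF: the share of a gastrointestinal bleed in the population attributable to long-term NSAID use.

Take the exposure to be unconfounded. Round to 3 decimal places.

p₁ = 0.366, p₀ = 0.1.
Overall risk P(Y=1) = π·p₁ + (1−π)·p₀ = 0.818×0.366 + 0.182×0.1 = 0.31759.
Under exogeneity, PAF = [P(Y=1) − p₀] / P(Y=1).
PAF = (0.31759 − 0.1) / 0.31759 ≈ 0.6851

PAF ≈ 0.685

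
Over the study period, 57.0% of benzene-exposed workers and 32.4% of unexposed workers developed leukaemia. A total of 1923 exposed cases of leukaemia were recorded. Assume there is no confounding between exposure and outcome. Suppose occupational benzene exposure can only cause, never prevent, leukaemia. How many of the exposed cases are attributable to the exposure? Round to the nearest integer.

p₁ = 0.57, p₀ = 0.324.
PN = (p₁ − p₀)/p₁ = (0.57 − 0.324) / 0.57 ≈ 0.43158.
Attributable cases ≈ PN × (exposed cases) = 0.43158 × 1923 ≈ 829.93.

about 830 cases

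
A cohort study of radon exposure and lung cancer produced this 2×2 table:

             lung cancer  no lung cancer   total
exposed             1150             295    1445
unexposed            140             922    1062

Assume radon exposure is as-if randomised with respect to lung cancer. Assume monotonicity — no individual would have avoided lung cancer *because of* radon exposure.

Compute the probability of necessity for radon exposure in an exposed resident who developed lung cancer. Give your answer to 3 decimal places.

PN ≈ 0.834

p₁ = P(outcome | exposed) = 1150/1445 = 0.79585
p₀ = P(outcome | unexposed) = 140/1062 = 0.13183
Under exogeneity and monotonicity, PN = (p₁ − p₀) / p₁.
PN = (0.79585 − 0.13183) / 0.79585 = 0.66402 / 0.79585 ≈ 0.8344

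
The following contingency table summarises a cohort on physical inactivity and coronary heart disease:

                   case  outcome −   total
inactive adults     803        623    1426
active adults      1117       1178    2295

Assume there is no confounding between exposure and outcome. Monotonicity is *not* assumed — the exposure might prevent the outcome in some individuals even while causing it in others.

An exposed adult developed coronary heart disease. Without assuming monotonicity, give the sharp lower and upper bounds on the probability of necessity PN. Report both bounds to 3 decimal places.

0.136 ≤ PN ≤ 0.912

p₁ = P(outcome | exposed) = 803/1426 = 0.56311
p₀ = P(outcome | unexposed) = 1117/2295 = 0.48671
Under exogeneity alone the bounds on PN are max{0,(p₁−p₀)/p₁} ≤ PN ≤ min{1,(1−p₀)/p₁}.
  lower = (p₁ − p₀)/p₁ = 0.076403 / 0.56311 ≈ 0.1357
  upper = min{1, (1 − p₀)/p₁} = 0.51329 / 0.56311 ≈ 0.9115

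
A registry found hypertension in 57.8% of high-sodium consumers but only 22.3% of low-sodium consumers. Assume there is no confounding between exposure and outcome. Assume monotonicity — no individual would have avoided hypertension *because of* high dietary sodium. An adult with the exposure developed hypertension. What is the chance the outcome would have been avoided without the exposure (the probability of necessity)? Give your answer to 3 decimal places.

p₁ = 0.578, p₀ = 0.223.
Under exogeneity and monotonicity, PN = (p₁ − p₀) / p₁.
PN = (0.578 − 0.223) / 0.578 = 0.355 / 0.578 ≈ 0.6142

PN ≈ 0.614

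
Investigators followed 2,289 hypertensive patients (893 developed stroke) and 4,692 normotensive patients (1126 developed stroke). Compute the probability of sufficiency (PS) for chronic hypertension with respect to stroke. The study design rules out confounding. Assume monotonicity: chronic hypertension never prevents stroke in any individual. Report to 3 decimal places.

p₁ = P(outcome | exposed) = 893/2289 = 0.39013
p₀ = P(outcome | unexposed) = 1126/4692 = 0.23998
Under exogeneity and monotonicity, PS = (p₁ − p₀) / (1 − p₀).
PS = (0.39013 − 0.23998) / (1 − 0.23998) = 0.15014 / 0.76002 ≈ 0.1976

PS ≈ 0.198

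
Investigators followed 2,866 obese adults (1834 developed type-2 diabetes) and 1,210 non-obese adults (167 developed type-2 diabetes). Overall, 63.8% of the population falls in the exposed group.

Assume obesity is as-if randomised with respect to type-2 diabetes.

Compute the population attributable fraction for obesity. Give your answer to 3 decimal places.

PAF ≈ 0.699

p₁ = P(outcome | exposed) = 1834/2866 = 0.63992
p₀ = P(outcome | unexposed) = 167/1210 = 0.13802
Overall risk P(Y=1) = π·p₁ + (1−π)·p₀ = 0.638×0.63992 + 0.362×0.13802 = 0.45823.
Under exogeneity, PAF = [P(Y=1) − p₀] / P(Y=1).
PAF = (0.45823 − 0.13802) / 0.45823 ≈ 0.6988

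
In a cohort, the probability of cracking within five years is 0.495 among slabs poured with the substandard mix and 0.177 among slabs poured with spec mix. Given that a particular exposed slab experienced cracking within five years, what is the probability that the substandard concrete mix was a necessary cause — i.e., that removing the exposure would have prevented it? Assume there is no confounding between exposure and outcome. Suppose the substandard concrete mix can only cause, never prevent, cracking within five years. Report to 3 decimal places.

Let p₁ = 0.495, p₀ = 0.177.
Under exogeneity and monotonicity, PN = (p₁ − p₀) / p₁.
PN = (0.495 − 0.177) / 0.495 = 0.318 / 0.495 ≈ 0.6424

PN ≈ 0.642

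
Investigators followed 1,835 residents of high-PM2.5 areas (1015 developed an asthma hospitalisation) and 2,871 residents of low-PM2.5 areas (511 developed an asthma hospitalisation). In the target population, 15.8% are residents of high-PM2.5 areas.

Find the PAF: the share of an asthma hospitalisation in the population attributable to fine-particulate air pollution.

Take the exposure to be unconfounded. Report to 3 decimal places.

PAF ≈ 0.250

p₁ = P(outcome | exposed) = 1015/1835 = 0.55313
p₀ = P(outcome | unexposed) = 511/2871 = 0.17799
Overall risk P(Y=1) = π·p₁ + (1−π)·p₀ = 0.158×0.55313 + 0.842×0.17799 = 0.23726.
Under exogeneity, PAF = [P(Y=1) − p₀] / P(Y=1).
PAF = (0.23726 − 0.17799) / 0.23726 ≈ 0.2498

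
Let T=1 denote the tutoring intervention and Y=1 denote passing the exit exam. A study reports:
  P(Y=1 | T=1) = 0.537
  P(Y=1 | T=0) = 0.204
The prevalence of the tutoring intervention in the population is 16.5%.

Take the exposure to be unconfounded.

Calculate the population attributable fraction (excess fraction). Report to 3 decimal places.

Let p₁ = 0.537, p₀ = 0.204.
Overall risk P(Y=1) = π·p₁ + (1−π)·p₀ = 0.165×0.537 + 0.835×0.204 = 0.25894.
Under exogeneity, PAF = [P(Y=1) − p₀] / P(Y=1).
PAF = (0.25894 − 0.204) / 0.25894 ≈ 0.2122

PAF ≈ 0.212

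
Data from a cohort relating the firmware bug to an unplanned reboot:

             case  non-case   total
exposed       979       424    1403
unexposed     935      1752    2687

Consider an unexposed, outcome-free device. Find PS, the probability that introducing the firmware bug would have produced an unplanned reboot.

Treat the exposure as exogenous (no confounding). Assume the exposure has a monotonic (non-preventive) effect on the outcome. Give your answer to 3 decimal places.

p₁ = P(outcome | exposed) = 979/1403 = 0.69779
p₀ = P(outcome | unexposed) = 935/2687 = 0.34797
Under exogeneity and monotonicity, PS = (p₁ − p₀) / (1 − p₀).
PS = (0.69779 − 0.34797) / (1 − 0.34797) = 0.34982 / 0.65203 ≈ 0.5365

PS ≈ 0.537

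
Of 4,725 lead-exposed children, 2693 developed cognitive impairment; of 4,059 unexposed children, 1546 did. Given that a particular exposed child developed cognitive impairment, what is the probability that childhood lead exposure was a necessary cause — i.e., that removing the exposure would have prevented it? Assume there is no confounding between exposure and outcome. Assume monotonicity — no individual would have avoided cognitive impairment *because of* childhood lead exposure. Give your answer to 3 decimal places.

p₁ = P(outcome | exposed) = 2693/4725 = 0.56995
p₀ = P(outcome | unexposed) = 1546/4059 = 0.38088
Under exogeneity and monotonicity, PN = (p₁ − p₀) / p₁.
PN = (0.56995 − 0.38088) / 0.56995 = 0.18907 / 0.56995 ≈ 0.3317

PN ≈ 0.332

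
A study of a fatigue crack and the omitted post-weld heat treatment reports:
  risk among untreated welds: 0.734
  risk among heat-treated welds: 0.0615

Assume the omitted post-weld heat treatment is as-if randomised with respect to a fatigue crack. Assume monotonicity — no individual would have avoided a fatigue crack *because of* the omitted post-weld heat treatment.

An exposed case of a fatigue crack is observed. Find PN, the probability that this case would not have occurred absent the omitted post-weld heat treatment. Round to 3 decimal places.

Let p₁ = 0.734, p₀ = 0.0615.
Under exogeneity and monotonicity, PN = (p₁ − p₀) / p₁.
PN = (0.734 − 0.0615) / 0.734 = 0.6725 / 0.734 ≈ 0.9162

PN ≈ 0.916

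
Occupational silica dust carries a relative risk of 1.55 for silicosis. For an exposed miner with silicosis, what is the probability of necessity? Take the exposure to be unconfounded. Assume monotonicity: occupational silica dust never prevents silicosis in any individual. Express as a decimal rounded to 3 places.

PN ≈ 0.355

Under exogeneity and monotonicity, PN = (RR − 1) / RR = 1 − 1/RR.
PN = (1.55 − 1) / 1.55 = 0.55 / 1.55 ≈ 0.3548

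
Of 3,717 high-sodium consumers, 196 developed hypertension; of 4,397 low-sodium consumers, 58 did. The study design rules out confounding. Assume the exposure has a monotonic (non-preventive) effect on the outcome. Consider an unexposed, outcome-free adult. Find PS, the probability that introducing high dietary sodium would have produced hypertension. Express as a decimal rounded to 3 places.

p₁ = P(outcome | exposed) = 196/3717 = 0.052731
p₀ = P(outcome | unexposed) = 58/4397 = 0.013191
Under exogeneity and monotonicity, PS = (p₁ − p₀) / (1 − p₀).
PS = (0.052731 − 0.013191) / (1 − 0.013191) = 0.03954 / 0.98681 ≈ 0.0401

PS ≈ 0.040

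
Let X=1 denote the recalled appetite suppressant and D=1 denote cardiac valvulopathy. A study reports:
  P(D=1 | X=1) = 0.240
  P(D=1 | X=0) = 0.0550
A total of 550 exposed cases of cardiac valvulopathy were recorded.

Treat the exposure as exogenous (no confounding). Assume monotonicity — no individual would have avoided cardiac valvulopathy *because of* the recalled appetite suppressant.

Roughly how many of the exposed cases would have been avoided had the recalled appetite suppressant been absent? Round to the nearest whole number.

about 424 cases

Let p₁ = 0.24, p₀ = 0.055.
PN = (p₁ − p₀)/p₁ = (0.24 − 0.055) / 0.24 ≈ 0.77083.
Attributable cases ≈ PN × (exposed cases) = 0.77083 × 550 ≈ 423.96.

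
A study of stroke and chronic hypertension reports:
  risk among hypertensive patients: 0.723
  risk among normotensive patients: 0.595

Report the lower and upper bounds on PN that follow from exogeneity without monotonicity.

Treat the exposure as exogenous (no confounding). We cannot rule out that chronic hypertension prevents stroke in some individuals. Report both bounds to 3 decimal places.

0.177 ≤ PN ≤ 0.560

Let p₁ = 0.723, p₀ = 0.595.
Under exogeneity alone the bounds on PN are max{0,(p₁−p₀)/p₁} ≤ PN ≤ min{1,(1−p₀)/p₁}.
  lower = (p₁ − p₀)/p₁ = 0.128 / 0.723 ≈ 0.1770
  upper = min{1, (1 − p₀)/p₁} = 0.405 / 0.723 ≈ 0.5602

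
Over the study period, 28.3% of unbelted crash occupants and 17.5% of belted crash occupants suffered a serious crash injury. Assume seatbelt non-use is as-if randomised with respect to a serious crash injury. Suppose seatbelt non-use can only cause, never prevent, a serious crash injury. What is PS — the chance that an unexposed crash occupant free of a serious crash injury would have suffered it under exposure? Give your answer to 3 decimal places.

PS ≈ 0.131

p₁ = 0.283, p₀ = 0.175.
Under exogeneity and monotonicity, PS = (p₁ − p₀) / (1 − p₀).
PS = (0.283 − 0.175) / (1 − 0.175) = 0.108 / 0.825 ≈ 0.1309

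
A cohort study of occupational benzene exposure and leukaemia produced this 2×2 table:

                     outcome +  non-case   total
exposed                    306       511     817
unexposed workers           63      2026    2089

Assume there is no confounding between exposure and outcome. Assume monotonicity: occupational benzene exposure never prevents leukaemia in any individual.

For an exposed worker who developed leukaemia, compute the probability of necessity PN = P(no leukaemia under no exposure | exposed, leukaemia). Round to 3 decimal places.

p₁ = P(outcome | exposed) = 306/817 = 0.37454
p₀ = P(outcome | unexposed) = 63/2089 = 0.030158
Under exogeneity and monotonicity, PN = (p₁ − p₀)/p₁.
PN = (0.37454 − 0.030158) / 0.37454 ≈ 0.9195

PN ≈ 0.919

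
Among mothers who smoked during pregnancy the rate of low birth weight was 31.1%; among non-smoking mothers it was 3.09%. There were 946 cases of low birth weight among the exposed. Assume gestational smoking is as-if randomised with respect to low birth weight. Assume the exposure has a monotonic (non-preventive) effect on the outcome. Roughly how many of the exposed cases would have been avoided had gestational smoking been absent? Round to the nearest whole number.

about 852 cases

p₁ = 0.311, p₀ = 0.0309.
PN = (p₁ − p₀)/p₁ = (0.311 − 0.0309) / 0.311 ≈ 0.90064.
Attributable cases ≈ PN × (exposed cases) = 0.90064 × 946 ≈ 852.01.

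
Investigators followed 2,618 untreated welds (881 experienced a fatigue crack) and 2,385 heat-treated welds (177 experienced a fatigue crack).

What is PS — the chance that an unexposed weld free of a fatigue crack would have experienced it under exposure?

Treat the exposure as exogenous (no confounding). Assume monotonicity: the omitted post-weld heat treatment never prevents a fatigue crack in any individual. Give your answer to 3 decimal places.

PS ≈ 0.283

p₁ = P(outcome | exposed) = 881/2618 = 0.33652
p₀ = P(outcome | unexposed) = 177/2385 = 0.074214
Under exogeneity and monotonicity, PS = (p₁ − p₀) / (1 − p₀).
PS = (0.33652 − 0.074214) / (1 − 0.074214) = 0.2623 / 0.92579 ≈ 0.2833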